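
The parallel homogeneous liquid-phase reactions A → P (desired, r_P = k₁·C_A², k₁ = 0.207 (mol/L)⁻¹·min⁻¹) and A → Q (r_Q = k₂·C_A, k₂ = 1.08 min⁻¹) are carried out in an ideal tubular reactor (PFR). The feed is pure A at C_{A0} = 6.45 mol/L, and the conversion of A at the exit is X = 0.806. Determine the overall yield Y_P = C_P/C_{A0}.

0.329

C_A = C_{A0}(1−X) = 1.251 mol/L.
Along a PFR/batch, dC_Q/dC_A = −r_Q/(r_P+r_Q) = −k₂/(k₂+k₁·C_A).
Integrating from C_{A0} to C_A: C_Q = (1.08/0.207)·ln[(1.08+0.207·6.45)/(1.08+0.207·1.25)] = 5.217·ln(2.415/1.339) = 3.077 mol/L.
Then C_P = (C_{A0}−C_A) − C_Q = 5.199 − 3.077 = 2.121 mol/L.
Y_P = C_P/C_{A0} = 2.121/6.45 = 0.329.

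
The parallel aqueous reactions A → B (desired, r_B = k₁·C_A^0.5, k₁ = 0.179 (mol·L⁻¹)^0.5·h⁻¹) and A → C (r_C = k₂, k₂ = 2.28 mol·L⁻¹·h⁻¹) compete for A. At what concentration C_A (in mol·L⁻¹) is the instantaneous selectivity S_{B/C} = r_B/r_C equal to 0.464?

34.9 mol·L⁻¹

S_{B/C} = (k₁/k₂)·C_A^0.5 ⇒ C_A = (S·k₂/k₁)^(2).
= (0.464×2.28/0.179)^(2) = (5.910)^(2) = 34.9 mol·L⁻¹.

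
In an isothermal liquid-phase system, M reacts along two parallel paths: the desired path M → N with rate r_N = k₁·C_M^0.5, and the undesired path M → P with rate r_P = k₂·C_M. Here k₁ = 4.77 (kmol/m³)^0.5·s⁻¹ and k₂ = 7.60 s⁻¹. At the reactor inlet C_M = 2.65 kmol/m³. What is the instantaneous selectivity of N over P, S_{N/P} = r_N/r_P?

S_{N/P} = r_N/r_P = (k₁·C_M^0.5)/(k₂·C_M) = (k₁/k₂)·C_M^-0.5.
= (4.77×2.650^0.5) / (7.60×2.650) = 7.765/20.14 = 0.386.

0.386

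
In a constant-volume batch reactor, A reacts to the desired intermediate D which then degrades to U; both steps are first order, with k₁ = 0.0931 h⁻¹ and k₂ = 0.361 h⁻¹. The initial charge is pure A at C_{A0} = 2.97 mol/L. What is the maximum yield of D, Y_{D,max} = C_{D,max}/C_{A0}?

At the optimum, C_{D,max}/C_{A0} = (k₁/k₂)^[k₂/(k₂−k₁)].
= (0.0931/0.361)^(0.361/(0.361−0.0931)) = (0.2579)^(1.348) = 0.1610.

0.161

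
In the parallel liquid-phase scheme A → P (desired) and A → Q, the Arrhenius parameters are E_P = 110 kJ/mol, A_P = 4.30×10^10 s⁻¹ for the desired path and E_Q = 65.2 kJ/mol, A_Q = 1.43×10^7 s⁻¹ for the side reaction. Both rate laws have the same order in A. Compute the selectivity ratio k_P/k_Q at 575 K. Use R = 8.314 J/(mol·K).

Since both paths have the same order in A, the concentration cancels and S_{P/Q} = k_P/k_Q = (A_P/A_Q)·exp[(E_Q−E_P)/(RT)].
(E_Q−E_P)/(RT) = (65.2−110)×10³/(8.314×575) = -44800/4781 = -9.371.
k_P/k_Q = (4.30×10^10/1.43×10^7)·exp(-9.371) = 3007 × 8.513×10^-5 = 0.256.
Since E_P > E_Q, raising the temperature improves selectivity toward P.

0.256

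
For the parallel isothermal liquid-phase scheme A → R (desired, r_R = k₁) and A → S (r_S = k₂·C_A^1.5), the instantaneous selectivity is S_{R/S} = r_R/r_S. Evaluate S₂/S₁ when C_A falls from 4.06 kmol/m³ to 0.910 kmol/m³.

9.42

S_{R/S} = (k₁/k₂)·C_A^-1.5, so S₂/S₁ = (C_{A,2}/C_{A,1})^-1.5.
= (0.910/4.06)^(-1.5) = (0.2241)^(-1.5) = 9.42.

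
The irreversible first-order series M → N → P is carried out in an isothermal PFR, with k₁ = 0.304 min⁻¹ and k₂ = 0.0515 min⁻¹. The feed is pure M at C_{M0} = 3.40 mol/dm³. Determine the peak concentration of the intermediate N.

At the optimum, C_{N,max}/C_{M0} = (k₁/k₂)^[k₂/(k₂−k₁)].
= (0.304/0.0515)^(0.0515/(0.0515−0.304)) = (5.903)^(-0.2040) = 0.6962.
C_{N,max} = 0.6962×3.40 = 2.37 mol/dm³.

2.37 mol/dm³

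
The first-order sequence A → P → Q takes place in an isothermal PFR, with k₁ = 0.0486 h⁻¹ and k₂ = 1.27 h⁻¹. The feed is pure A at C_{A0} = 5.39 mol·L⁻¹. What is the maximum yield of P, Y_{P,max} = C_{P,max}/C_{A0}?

Evaluating C_P at τ_opt = ln(k₂/k₁)/(k₂−k₁) gives C_{P,max}/C_{A0} = (k₁/k₂)^[k₂/(k₂−k₁)].
= (0.0486/1.27)^(1.27/(1.27−0.0486)) = (0.03827)^(1.040) = 0.03361.

0.0336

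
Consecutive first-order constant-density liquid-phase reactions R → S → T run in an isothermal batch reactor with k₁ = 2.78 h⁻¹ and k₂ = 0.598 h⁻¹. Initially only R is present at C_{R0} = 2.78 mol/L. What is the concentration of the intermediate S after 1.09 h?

Solving the coupled first-order balances gives C_S(t) = [k₁/(k₂−k₁)]·C_{R0}·(e^(−k₁t) − e^(−k₂t)).
e^(−k₁t) = e^(−2.78×1.09) = e^(−3.030) = 0.04831; e^(−k₂t) = e^(−0.6518) = 0.5211.
C_S = 2.78×2.78/(0.598−2.78) × (0.04831−0.5211) = (-3.542)×(-0.4728) = 1.675 mol/L.

1.67 mol/L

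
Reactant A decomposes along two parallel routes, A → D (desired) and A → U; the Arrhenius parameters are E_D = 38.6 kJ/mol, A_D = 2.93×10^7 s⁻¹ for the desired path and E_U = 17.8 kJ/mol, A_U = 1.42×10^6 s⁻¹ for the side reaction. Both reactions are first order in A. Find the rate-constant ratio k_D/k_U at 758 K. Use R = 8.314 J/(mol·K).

0.761

k_D/k_U = (A_D/A_U)·exp[−(E_D−E_U)/(RT)] = (A_D/A_U)·exp[(E_U−E_D)/(RT)].
(E_U−E_D)/(RT) = (17.8−38.6)×10³/(8.314×758) = -20800/6302 = -3.301.
k_D/k_U = (2.93×10^7/1.42×10^6)·exp(-3.301) = 20.63 × 0.03686 = 0.761.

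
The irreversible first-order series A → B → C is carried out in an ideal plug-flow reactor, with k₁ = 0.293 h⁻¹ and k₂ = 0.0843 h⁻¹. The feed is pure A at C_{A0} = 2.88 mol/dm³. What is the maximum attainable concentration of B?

Evaluating C_B at τ_opt = ln(k₂/k₁)/(k₂−k₁) gives C_{B,max}/C_{A0} = (k₁/k₂)^[k₂/(k₂−k₁)].
= (0.293/0.0843)^(0.0843/(0.0843−0.293)) = (3.476)^(-0.4039) = 0.6046.
C_{B,max} = 0.6046×2.88 = 1.74 mol/dm³.

1.74 mol/dm³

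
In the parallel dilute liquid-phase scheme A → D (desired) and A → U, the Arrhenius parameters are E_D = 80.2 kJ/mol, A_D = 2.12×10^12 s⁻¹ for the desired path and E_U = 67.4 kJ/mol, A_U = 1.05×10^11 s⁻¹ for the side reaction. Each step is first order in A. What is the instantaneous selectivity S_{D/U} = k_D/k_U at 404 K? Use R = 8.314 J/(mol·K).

With equal orders, S_{D/U} = k_D/k_U = (A_D/A_U)·exp[(E_U−E_D)/(RT)].
(E_U−E_D)/(RT) = (67.4−80.2)×10³/(8.314×404) = -12800/3359 = -3.811.
k_D/k_U = (2.12×10^12/1.05×10^11)·exp(-3.811) = 20.19 × 0.02213 = 0.447.

0.447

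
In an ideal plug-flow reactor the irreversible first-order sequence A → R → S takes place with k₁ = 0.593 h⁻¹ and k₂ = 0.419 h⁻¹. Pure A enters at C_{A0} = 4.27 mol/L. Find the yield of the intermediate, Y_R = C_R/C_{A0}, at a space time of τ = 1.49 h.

0.417

The intermediate concentration in a first-order A→B→C sequence is C_R = k₁C_{A0}(e^(−k₁τ) − e^(−k₂τ))/(k₂−k₁).
e^(−k₁τ) = e^(−0.593×1.49) = e^(−0.8836) = 0.4133; e^(−k₂τ) = e^(−0.6243) = 0.5356.
C_R = 0.593×4.27/(0.419−0.593) × (0.4133−0.5356) = (-14.55)×(-0.1223) = 1.780 mol/L.
Y_R = C_R/C_{A0} = 1.780/4.27 = 0.417.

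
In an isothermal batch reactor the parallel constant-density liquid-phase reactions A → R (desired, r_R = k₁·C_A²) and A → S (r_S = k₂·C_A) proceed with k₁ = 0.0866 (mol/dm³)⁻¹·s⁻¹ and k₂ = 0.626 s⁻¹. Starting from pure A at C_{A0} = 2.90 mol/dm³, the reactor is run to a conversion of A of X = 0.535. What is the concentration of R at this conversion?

C_A = C_{A0}(1−X) = 1.348 mol/dm³.
Along a PFR/batch, dC_S/dC_A = −r_S/(r_R+r_S) = −k₂/(k₂+k₁·C_A).
Integrating from C_{A0} to C_A: C_S = (0.626/0.0866)·ln[(0.626+0.0866·2.90)/(0.626+0.0866·1.35)] = 7.229·ln(0.8771/0.7428) = 1.202 mol/dm³.
Then C_R = (C_{A0}−C_A) − C_S = 1.552 − 1.202 = 0.3496 mol/dm³.

0.350 mol/dm³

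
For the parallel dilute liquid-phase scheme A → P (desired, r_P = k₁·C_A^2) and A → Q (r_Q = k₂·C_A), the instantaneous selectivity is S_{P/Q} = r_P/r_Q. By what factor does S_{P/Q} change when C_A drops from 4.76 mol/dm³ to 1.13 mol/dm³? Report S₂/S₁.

S_{P/Q} = (k₁/k₂)·C_A, so S₂/S₁ = (C_{A,2}/C_{A,1}).
= 1.13/4.76 = 0.237.
Selectivity toward P falls as C_A falls — high-concentration operation is favoured.

0.237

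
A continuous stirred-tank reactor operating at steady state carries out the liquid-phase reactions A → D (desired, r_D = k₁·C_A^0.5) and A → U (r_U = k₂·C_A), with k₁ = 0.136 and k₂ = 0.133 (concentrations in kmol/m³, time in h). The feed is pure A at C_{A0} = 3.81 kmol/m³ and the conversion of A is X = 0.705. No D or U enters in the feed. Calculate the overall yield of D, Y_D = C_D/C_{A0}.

Exit C_A = C_{A0}(1−X) = 3.81×0.295 = 1.124 kmol/m³.
Rates in a CSTR are evaluated at the outlet concentration: r_D = 0.136×1.124^0.5 = 0.1442, r_U = 0.133×1.124 = 0.1495.
Fraction of consumed A going to D: r_D/(r_D+r_U) = 0.4910.
C_D = 0.4910·C_{A0}·X = 0.4910×3.81×0.705 = 1.32 kmol/m³; Y_D = C_D/C_{A0} = 0.346.

0.346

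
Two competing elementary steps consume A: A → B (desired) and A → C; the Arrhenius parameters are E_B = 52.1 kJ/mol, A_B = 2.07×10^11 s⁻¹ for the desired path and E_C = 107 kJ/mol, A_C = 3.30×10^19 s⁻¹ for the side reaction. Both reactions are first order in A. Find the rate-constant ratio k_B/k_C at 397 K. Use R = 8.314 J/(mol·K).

Since both paths have the same order in A, the concentration cancels and S_{B/C} = k_B/k_C = (A_B/A_C)·exp[(E_C−E_B)/(RT)].
(E_C−E_B)/(RT) = (107−52.1)×10³/(8.314×397) = 54900/3301 = 16.63.
k_B/k_C = (2.07×10^11/3.30×10^19)·exp(16.63) = 6.273×10^-9 × 1.674×10^7 = 0.105.
Since E_B < E_C, lowering the temperature improves selectivity toward B.

0.105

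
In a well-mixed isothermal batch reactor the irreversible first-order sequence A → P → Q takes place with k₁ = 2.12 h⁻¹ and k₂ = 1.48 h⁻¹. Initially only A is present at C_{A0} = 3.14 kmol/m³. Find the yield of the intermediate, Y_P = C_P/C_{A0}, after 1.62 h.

Solving the coupled first-order balances gives C_P(t) = [k₁/(k₂−k₁)]·C_{A0}·(e^(−k₁t) − e^(−k₂t)).
e^(−k₁t) = e^(−2.12×1.62) = e^(−3.434) = 0.03224; e^(−k₂t) = e^(−2.398) = 0.09094.
C_P = 2.12×3.14/(1.48−2.12) × (0.03224−0.09094) = (-10.40)×(-0.05869) = 0.6105 kmol/m³.
Y_P = C_P/C_{A0} = 0.6105/3.14 = 0.194.

0.194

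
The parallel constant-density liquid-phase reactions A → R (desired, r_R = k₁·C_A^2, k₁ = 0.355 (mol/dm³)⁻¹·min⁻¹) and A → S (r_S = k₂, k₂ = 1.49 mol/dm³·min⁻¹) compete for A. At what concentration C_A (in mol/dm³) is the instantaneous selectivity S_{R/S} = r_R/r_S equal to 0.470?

1.40 mol/dm³

S_{R/S} = (k₁/k₂)·C_A^2 ⇒ C_A = (S·k₂/k₁)^(0.5).
= (0.470×1.49/0.355)^(0.5) = (1.973)^(0.5) = 1.40 mol/dm³.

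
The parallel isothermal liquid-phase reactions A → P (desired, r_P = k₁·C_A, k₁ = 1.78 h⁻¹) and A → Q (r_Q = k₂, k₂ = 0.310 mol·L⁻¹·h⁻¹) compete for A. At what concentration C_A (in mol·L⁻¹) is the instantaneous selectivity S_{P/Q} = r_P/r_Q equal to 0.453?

S_{P/Q} = (k₁/k₂)·C_A ⇒ C_A = S·k₂/k₁.
= 0.453×0.310/1.78 = 0.0789 mol·L⁻¹.

0.0789 mol·L⁻¹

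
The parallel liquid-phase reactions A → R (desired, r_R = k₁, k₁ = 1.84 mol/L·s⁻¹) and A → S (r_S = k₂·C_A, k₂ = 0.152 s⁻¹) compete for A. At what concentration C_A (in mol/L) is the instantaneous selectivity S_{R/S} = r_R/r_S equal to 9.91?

S_{R/S} = (k₁/k₂)·C_A⁻¹ ⇒ C_A = (S·k₂/k₁)^(-1).
= (9.91×0.152/1.84)^(-1) = (0.8187)^(-1) = 1.22 mol/L.

1.22 mol/L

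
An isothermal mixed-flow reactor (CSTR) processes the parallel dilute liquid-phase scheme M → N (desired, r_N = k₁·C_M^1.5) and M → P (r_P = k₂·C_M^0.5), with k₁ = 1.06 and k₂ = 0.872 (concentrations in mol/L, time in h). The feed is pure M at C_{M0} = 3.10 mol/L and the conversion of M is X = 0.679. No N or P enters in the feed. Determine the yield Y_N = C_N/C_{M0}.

0.372

Exit C_M = C_{M0}(1−X) = 3.10×0.321 = 0.9951 mol/L.
In a CSTR the entire volume is at exit conditions, so r_N = 1.06×0.9951^1.5 = 1.052 and r_P = 0.872×0.9951^0.5 = 0.8699.
Fraction of consumed M going to N: r_N/(r_N+r_P) = 0.5474.
C_N = 0.5474·C_{M0}·X = 0.5474×3.10×0.679 = 1.15 mol/L; Y_N = C_N/C_{M0} = 0.372.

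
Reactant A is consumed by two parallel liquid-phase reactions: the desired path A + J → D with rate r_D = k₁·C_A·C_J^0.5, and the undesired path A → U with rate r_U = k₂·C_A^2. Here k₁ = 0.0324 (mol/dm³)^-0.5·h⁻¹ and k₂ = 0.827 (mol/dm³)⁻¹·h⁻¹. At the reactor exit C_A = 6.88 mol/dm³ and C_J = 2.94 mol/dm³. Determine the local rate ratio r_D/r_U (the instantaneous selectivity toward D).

0.00976

S_{D/U} = r_D/r_U = (k₁·C_A·C_J^0.5)/(k₂·C_A^2) = (k₁/k₂)·C_A⁻¹·C_J^0.5.
= (0.0324×6.880×2.940^0.5) / (0.827×6.880^2) = 0.3822/39.15 = 0.00976.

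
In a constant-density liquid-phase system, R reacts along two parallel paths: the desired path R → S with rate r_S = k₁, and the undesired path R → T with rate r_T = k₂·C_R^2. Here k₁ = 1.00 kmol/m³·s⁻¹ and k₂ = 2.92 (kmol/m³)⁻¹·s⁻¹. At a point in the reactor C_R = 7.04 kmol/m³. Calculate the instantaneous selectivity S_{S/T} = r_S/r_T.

0.00691

S_{S/T} = r_S/r_T = (k₁)/(k₂·C_R^2) = (k₁/k₂)·C_R^-2.
= (1.00) / (2.92×7.040^2) = 1.000/144.7 = 0.00691.
The undesired path is higher order in R, so low C_R (CSTR or dilute feed) favours S.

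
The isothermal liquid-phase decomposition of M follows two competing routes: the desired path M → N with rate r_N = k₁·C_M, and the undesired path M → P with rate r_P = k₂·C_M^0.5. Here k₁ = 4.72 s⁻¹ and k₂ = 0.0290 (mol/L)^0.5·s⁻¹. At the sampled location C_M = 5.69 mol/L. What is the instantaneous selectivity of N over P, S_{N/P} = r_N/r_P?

388

S_{N/P} = r_N/r_P = (k₁·C_M)/(k₂·C_M^0.5) = (k₁/k₂)·C_M^0.5.
= (4.72×5.690) / (0.0290×5.690^0.5) = 26.86/0.06918 = 388.
Since the desired path is higher order in M, keeping C_M high (PFR or concentrated feed) favours N.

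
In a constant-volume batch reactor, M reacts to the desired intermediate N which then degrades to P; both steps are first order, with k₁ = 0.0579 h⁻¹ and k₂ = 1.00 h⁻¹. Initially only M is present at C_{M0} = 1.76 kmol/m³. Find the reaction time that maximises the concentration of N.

3.02 h

The intermediate peaks when r₁ = r₂, i.e. k₁e^(−k₁t) = k₂e^(−k₂t), giving t_opt = ln(k₂/k₁)/(k₂−k₁).
= ln(1.00/0.0579)/(1.00−0.0579) = ln(17.27)/0.9421 = 2.849/0.9421 = 3.02 h.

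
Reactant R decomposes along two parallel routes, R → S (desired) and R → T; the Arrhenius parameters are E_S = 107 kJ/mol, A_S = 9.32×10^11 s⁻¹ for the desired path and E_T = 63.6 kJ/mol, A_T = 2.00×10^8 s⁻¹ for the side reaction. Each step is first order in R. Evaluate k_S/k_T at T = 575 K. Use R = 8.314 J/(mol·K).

With equal orders, S_{S/T} = k_S/k_T = (A_S/A_T)·exp[(E_T−E_S)/(RT)].
(E_T−E_S)/(RT) = (63.6−107)×10³/(8.314×575) = -43400/4781 = -9.078.
k_S/k_T = (9.32×10^11/2.00×10^8)·exp(-9.078) = 4660 × 1.141×10^-4 = 0.532.
Since E_S > E_T, raising the temperature improves selectivity toward S.

0.532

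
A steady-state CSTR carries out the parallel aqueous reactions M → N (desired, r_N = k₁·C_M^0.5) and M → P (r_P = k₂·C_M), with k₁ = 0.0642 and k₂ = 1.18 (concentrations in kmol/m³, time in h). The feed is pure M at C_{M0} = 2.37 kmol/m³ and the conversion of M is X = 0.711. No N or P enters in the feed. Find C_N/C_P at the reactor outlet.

0.0657

Exit C_M = C_{M0}(1−X) = 2.37×0.289 = 0.6849 kmol/m³.
In a CSTR the entire volume is at exit conditions, so r_N = 0.0642×0.6849^0.5 = 0.05313 and r_P = 1.18×0.6849 = 0.8082.
Overall selectivity = C_N/C_P = r_Nτ/(r_Pτ) = r_N/r_P = 0.0657.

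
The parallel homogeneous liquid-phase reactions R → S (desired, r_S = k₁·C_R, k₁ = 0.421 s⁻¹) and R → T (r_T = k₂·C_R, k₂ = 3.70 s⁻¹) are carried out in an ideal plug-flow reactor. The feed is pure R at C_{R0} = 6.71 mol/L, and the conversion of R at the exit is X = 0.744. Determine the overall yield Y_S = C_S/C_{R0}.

C_R = C_{R0}(1−X) = 1.718 mol/L.
Both paths are first order in R, so the instantaneous fraction to S is constant: dC_S/d(−C_R) = k₁/(k₁+k₂) = 0.1022.
C_S = 0.1022·(C_{R0}−C_R) = 0.1022×4.992 = 0.510 mol/L.
Y_S = C_S/C_{R0} = 0.5100/6.71 = 0.0760.

0.0760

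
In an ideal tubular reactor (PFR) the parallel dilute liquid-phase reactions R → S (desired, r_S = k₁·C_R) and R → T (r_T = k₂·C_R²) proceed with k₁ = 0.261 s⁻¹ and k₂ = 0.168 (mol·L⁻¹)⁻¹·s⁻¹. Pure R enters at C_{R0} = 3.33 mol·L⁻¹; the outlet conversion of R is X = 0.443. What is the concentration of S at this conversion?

C_R = C_{R0}(1−X) = 1.855 mol·L⁻¹.
Along a PFR/batch, dC_S/dC_R = −r_S/(r_S+r_T) = −k₁/(k₁+k₂·C_R).
Integrating from C_{R0} to C_R: C_S = (0.261/0.168)·ln[(0.261+0.168·3.33)/(0.261+0.168·1.85)] = 1.554·ln(0.8204/0.5726) = 0.5587 mol·L⁻¹.

0.559 mol·L⁻¹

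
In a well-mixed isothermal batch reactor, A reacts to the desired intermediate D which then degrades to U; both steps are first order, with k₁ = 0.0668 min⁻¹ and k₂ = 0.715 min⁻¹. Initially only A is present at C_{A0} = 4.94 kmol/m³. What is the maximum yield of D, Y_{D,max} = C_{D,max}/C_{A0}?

For a first-order series the maximum intermediate yield is C_{D,max}/C_{A0} = (k₁/k₂)^[k₂/(k₂−k₁)].
= (0.0668/0.715)^(0.715/(0.715−0.0668)) = (0.09343)^(1.103) = 0.07318.

0.0732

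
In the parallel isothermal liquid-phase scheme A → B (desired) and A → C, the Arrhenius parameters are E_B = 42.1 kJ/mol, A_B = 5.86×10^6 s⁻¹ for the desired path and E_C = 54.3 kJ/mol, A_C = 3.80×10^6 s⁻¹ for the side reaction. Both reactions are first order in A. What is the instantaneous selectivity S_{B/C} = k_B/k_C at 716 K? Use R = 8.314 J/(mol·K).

k_B/k_C = (A_B/A_C)·exp[−(E_B−E_C)/(RT)] = (A_B/A_C)·exp[(E_C−E_B)/(RT)].
(E_C−E_B)/(RT) = (54.3−42.1)×10³/(8.314×716) = 12200/5953 = 2.049.
k_B/k_C = (5.86×10^6/3.80×10^6)·exp(2.049) = 1.542 × 7.764 = 12.0.
Since E_B < E_C, lowering the temperature improves selectivity toward B.

12.0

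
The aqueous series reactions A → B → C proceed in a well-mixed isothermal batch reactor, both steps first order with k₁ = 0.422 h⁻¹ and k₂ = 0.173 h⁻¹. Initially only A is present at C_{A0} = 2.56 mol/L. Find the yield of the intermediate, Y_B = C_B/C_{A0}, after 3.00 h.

0.531

Solving the coupled first-order balances gives C_B(t) = [k₁/(k₂−k₁)]·C_{A0}·(e^(−k₁t) − e^(−k₂t)).
e^(−k₁t) = e^(−0.422×3.00) = e^(−1.266) = 0.2820; e^(−k₂t) = e^(−0.5190) = 0.5951.
C_B = 0.422×2.56/(0.173−0.422) × (0.2820−0.5951) = (-4.339)×(-0.3132) = 1.359 mol/L.
Y_B = C_B/C_{A0} = 1.359/2.56 = 0.531.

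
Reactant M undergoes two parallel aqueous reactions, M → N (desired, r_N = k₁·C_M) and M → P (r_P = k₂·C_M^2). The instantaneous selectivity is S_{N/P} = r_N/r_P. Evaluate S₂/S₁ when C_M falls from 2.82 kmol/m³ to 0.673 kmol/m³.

4.19

S_{N/P} = (k₁/k₂)·C_M⁻¹, so S₂/S₁ = (C_{M,2}/C_{M,1})⁻¹.
= 2.82/0.673 = 4.19.
Selectivity toward N rises as C_M falls — low-concentration operation is favoured.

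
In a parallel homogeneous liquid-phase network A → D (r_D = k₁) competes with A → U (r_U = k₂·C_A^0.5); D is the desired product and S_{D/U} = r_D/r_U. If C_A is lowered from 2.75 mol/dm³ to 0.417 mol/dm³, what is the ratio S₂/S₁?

S_{D/U} = (k₁/k₂)·C_A^-0.5, so S₂/S₁ = (C_{A,2}/C_{A,1})^-0.5.
= (0.417/2.75)^(-0.5) = (0.1516)^(-0.5) = 2.57.
Selectivity toward D rises as C_A falls — low-concentration operation is favoured.

2.57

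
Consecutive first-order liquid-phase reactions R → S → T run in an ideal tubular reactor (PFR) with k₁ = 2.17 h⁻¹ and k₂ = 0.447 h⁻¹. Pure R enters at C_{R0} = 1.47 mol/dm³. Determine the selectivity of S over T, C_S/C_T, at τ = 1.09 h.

For first-order series with pure R initially, C_S(τ) = k₁C_{R0}/(k₂−k₁)·(e^(−k₁τ) − e^(−k₂τ)).
e^(−k₁τ) = e^(−2.17×1.09) = e^(−2.365) = 0.09392; e^(−k₂τ) = e^(−0.4872) = 0.6143.
C_S = 2.17×1.47/(0.447−2.17) × (0.09392−0.6143) = (-1.851)×(-0.5204) = 0.9635 mol/dm³.
C_R = C_{R0}e^(−k₁τ) = 0.1381 mol/dm³, so C_T = C_{R0}−C_R−C_S = 0.3685 mol/dm³; C_S/C_T = 2.61.

2.61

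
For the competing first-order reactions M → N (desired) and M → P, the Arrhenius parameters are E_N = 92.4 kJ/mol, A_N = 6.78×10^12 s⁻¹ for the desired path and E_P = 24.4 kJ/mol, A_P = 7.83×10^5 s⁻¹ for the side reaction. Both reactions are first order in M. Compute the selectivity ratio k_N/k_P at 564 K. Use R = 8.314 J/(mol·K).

k_N/k_P = (A_N/A_P)·exp[−(E_N−E_P)/(RT)] = (A_N/A_P)·exp[(E_P−E_N)/(RT)].
(E_P−E_N)/(RT) = (24.4−92.4)×10³/(8.314×564) = -68000/4689 = -14.50.
k_N/k_P = (6.78×10^12/7.83×10^5)·exp(-14.50) = 8.659×10^6 × 5.035×10^-7 = 4.36.

4.36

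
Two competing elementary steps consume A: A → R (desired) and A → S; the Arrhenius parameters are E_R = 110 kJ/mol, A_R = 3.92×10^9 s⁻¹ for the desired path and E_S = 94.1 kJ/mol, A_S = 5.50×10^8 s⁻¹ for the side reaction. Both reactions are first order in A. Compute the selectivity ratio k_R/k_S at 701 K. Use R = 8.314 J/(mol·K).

0.466

Since both paths have the same order in A, the concentration cancels and S_{R/S} = k_R/k_S = (A_R/A_S)·exp[(E_S−E_R)/(RT)].
(E_S−E_R)/(RT) = (94.1−110)×10³/(8.314×701) = -15900/5828 = -2.728.
k_R/k_S = (3.92×10^9/5.50×10^8)·exp(-2.728) = 7.127 × 0.06534 = 0.466.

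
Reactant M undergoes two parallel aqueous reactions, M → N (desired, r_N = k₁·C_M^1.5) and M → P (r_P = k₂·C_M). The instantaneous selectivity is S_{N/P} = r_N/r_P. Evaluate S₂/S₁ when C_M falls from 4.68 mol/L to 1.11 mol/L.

S_{N/P} = (k₁/k₂)·C_M^0.5, so S₂/S₁ = (C_{M,2}/C_{M,1})^0.5.
= (1.11/4.68)^0.5 = (0.2372)^0.5 = 0.487.
Selectivity toward N falls as C_M falls — high-concentration operation is favoured.

0.487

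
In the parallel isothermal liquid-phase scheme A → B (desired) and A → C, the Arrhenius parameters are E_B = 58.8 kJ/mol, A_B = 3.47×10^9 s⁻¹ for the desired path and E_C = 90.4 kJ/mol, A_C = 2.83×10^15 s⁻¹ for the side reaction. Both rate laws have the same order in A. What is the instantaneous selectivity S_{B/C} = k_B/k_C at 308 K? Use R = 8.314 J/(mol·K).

0.280

With equal orders, S_{B/C} = k_B/k_C = (A_B/A_C)·exp[(E_C−E_B)/(RT)].
(E_C−E_B)/(RT) = (90.4−58.8)×10³/(8.314×308) = 31600/2561 = 12.34.
k_B/k_C = (3.47×10^9/2.83×10^15)·exp(12.34) = 1.226×10^-6 × 2.287×10^5 = 0.280.
Since E_B < E_C, lowering the temperature improves selectivity toward B.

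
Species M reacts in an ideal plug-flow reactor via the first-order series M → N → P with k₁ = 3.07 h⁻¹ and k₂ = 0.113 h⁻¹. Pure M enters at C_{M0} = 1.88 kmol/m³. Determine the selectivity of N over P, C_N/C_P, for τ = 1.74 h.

5.76

Solving the coupled first-order balances gives C_N(τ) = [k₁/(k₂−k₁)]·C_{M0}·(e^(−k₁τ) − e^(−k₂τ)).
e^(−k₁τ) = e^(−3.07×1.74) = e^(−5.342) = 0.004787; e^(−k₂τ) = e^(−0.1966) = 0.8215.
C_N = 3.07×1.88/(0.113−3.07) × (0.004787−0.8215) = (-1.952)×(-0.8167) = 1.594 kmol/m³.
C_M = C_{M0}e^(−k₁τ) = 0.009000 kmol/m³, so C_P = C_{M0}−C_M−C_N = 0.2769 kmol/m³; C_N/C_P = 5.76.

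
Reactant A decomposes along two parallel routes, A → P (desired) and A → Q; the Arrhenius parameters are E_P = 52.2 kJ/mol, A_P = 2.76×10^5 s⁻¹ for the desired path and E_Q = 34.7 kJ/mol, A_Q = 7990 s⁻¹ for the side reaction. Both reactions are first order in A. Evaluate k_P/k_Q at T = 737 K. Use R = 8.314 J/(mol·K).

Since both paths have the same order in A, the concentration cancels and S_{P/Q} = k_P/k_Q = (A_P/A_Q)·exp[(E_Q−E_P)/(RT)].
(E_Q−E_P)/(RT) = (34.7−52.2)×10³/(8.314×737) = -17500/6127 = -2.856.
k_P/k_Q = (2.76×10^5/7990)·exp(-2.856) = 34.54 × 0.05750 = 1.99.

1.99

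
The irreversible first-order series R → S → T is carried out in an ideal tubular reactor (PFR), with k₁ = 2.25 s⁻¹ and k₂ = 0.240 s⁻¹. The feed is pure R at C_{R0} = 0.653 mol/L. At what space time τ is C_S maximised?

Setting dC_S/dτ = 0 gives τ_opt = ln(k₂/k₁)/(k₂−k₁).
= ln(0.240/2.25)/(0.240−2.25) = ln(0.1067)/-2.010 = -2.238/-2.010 = 1.11 s.

1.11 s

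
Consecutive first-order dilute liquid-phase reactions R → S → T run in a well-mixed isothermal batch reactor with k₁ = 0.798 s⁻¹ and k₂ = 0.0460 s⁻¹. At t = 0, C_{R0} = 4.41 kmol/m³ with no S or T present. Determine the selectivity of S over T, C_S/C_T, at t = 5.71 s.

Solving the coupled first-order balances gives C_S(t) = [k₁/(k₂−k₁)]·C_{R0}·(e^(−k₁t) − e^(−k₂t)).
e^(−k₁t) = e^(−0.798×5.71) = e^(−4.557) = 0.01050; e^(−k₂t) = e^(−0.2627) = 0.7690.
C_S = 0.798×4.41/(0.0460−0.798) × (0.01050−0.7690) = (-4.680)×(-0.7585) = 3.550 kmol/m³.
C_R = C_{R0}e^(−k₁t) = 0.04630 kmol/m³, so C_T = C_{R0}−C_R−C_S = 0.8141 kmol/m³; C_S/C_T = 4.36.

4.36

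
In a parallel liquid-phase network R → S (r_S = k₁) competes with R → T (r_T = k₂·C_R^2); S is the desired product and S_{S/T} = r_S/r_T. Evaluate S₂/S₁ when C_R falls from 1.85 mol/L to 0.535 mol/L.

S_{S/T} = (k₁/k₂)·C_R^-2, so S₂/S₁ = (C_{R,2}/C_{R,1})^-2.
= (0.535/1.85)^(-2) = (0.2892)^(-2) = 12.0.
Selectivity toward S rises as C_R falls — low-concentration operation is favoured.

12.0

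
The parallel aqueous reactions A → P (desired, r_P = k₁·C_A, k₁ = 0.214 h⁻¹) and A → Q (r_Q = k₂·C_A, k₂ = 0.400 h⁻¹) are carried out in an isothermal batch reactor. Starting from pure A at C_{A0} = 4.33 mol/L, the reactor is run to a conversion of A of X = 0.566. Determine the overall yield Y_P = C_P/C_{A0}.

C_A = C_{A0}(1−X) = 1.879 mol/L.
Both paths are first order in A, so the instantaneous fraction to P is constant: dC_P/d(−C_A) = k₁/(k₁+k₂) = 0.3485.
C_P = 0.3485·(C_{A0}−C_A) = 0.3485×2.451 = 0.854 mol/L.
Y_P = C_P/C_{A0} = 0.8542/4.33 = 0.197.

0.197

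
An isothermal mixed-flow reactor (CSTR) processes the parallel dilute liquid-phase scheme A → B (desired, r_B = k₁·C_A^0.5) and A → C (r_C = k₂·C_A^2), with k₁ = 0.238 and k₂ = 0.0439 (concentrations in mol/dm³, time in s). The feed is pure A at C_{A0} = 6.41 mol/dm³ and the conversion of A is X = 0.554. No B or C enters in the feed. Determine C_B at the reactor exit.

1.88 mol/dm³

Exit C_A = C_{A0}(1−X) = 6.41×0.446 = 2.859 mol/dm³.
Rates in a CSTR are evaluated at the outlet concentration: r_B = 0.238×2.859^0.5 = 0.4024, r_C = 0.0439×2.859^2 = 0.3588.
Fraction of consumed A going to B: r_B/(r_B+r_C) = 0.5286.
C_B = 0.5286·C_{A0}·X = 0.5286×6.41×0.554 = 1.88 mol/dm³.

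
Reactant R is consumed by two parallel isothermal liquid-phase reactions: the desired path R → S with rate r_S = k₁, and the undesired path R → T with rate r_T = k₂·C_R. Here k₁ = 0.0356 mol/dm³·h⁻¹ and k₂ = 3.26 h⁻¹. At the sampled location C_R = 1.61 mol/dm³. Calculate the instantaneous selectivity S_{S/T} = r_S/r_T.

S_{S/T} = r_S/r_T = (k₁)/(k₂·C_R) = (k₁/k₂)·C_R⁻¹.
= (0.0356) / (3.26×1.610) = 0.03560/5.249 = 0.00678.
The undesired path is higher order in R, so low C_R (CSTR or dilute feed) favours S.

0.00678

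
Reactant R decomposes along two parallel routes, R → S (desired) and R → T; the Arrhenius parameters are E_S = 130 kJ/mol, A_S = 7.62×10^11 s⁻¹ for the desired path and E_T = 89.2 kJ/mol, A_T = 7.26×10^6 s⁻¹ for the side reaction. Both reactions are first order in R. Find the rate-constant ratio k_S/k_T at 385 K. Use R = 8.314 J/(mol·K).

0.306

Since both paths have the same order in R, the concentration cancels and S_{S/T} = k_S/k_T = (A_S/A_T)·exp[(E_T−E_S)/(RT)].
(E_T−E_S)/(RT) = (89.2−130)×10³/(8.314×385) = -40800/3201 = -12.75.
k_S/k_T = (7.62×10^11/7.26×10^6)·exp(-12.75) = 1.050×10^5 × 2.913×10^-6 = 0.306.
Since E_S > E_T, raising the temperature improves selectivity toward S.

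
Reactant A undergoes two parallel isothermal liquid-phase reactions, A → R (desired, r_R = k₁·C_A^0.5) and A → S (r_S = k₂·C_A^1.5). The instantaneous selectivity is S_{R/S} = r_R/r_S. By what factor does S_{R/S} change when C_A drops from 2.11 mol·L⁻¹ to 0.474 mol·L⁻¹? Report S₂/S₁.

S_{R/S} = (k₁/k₂)·C_A⁻¹, so S₂/S₁ = (C_{A,2}/C_{A,1})⁻¹.
= 2.11/0.474 = 4.45.
Selectivity toward R rises as C_A falls — low-concentration operation is favoured.

4.45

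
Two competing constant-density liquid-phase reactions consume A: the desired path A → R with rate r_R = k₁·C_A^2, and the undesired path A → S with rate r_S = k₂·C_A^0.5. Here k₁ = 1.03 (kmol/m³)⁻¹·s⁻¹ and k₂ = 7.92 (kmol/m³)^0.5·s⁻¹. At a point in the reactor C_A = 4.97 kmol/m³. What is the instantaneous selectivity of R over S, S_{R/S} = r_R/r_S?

S_{R/S} = r_R/r_S = (k₁·C_A^2)/(k₂·C_A^0.5) = (k₁/k₂)·C_A^1.5.
= (1.03×4.970^2) / (7.92×4.970^0.5) = 25.44/17.66 = 1.44.

1.44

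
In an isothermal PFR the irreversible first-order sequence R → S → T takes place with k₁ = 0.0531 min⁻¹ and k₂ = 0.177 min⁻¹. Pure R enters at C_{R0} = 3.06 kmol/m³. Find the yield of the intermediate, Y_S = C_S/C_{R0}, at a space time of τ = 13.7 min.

0.169

Solving the coupled first-order balances gives C_S(τ) = [k₁/(k₂−k₁)]·C_{R0}·(e^(−k₁τ) − e^(−k₂τ)).
e^(−k₁τ) = e^(−0.0531×13.7) = e^(−0.7275) = 0.4831; e^(−k₂τ) = e^(−2.425) = 0.08849.
C_S = 0.0531×3.06/(0.177−0.0531) × (0.4831−0.08849) = 1.311×0.3946 = 0.5175 kmol/m³.
Y_S = C_S/C_{R0} = 0.5175/3.06 = 0.169.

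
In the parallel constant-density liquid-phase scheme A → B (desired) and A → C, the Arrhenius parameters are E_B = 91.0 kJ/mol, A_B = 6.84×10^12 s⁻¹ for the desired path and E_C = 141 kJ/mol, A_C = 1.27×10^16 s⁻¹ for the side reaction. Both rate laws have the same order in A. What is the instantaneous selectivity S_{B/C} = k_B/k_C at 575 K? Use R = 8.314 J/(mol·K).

Since both paths have the same order in A, the concentration cancels and S_{B/C} = k_B/k_C = (A_B/A_C)·exp[(E_C−E_B)/(RT)].
(E_C−E_B)/(RT) = (141−91.0)×10³/(8.314×575) = 50000/4781 = 10.46.
k_B/k_C = (6.84×10^12/1.27×10^16)·exp(10.46) = 5.386×10^-4 × 34858 = 18.8.

18.8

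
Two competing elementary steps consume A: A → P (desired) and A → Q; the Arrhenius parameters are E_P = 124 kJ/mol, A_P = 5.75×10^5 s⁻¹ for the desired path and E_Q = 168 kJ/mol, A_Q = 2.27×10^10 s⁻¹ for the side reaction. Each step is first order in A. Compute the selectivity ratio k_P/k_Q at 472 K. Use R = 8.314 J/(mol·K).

1.88

With equal orders, S_{P/Q} = k_P/k_Q = (A_P/A_Q)·exp[(E_Q−E_P)/(RT)].
(E_Q−E_P)/(RT) = (168−124)×10³/(8.314×472) = 44000/3924 = 11.21.
k_P/k_Q = (5.75×10^5/2.27×10^10)·exp(11.21) = 2.533×10^-5 × 74047 = 1.88.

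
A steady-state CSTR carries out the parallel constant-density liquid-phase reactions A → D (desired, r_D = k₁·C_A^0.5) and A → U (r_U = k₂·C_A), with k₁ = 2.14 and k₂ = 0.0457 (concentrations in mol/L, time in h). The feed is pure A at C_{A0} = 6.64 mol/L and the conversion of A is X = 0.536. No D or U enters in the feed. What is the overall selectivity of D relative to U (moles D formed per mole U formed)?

26.7

Exit C_A = C_{A0}(1−X) = 6.64×0.464 = 3.081 mol/L.
A CSTR operates uniformly at the exit composition, giving r_D = 3.756 and r_U = 0.1408 (each k·C_A^n at C_A = 3.081).
Overall selectivity = C_D/C_U = r_Dτ/(r_Uτ) = r_D/r_U = 26.7.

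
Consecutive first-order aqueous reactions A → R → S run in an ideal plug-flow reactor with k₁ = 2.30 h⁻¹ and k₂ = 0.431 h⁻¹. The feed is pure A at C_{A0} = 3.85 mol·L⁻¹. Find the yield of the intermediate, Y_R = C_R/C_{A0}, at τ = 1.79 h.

For first-order series with pure A initially, C_R(τ) = k₁C_{A0}/(k₂−k₁)·(e^(−k₁τ) − e^(−k₂τ)).
e^(−k₁τ) = e^(−2.30×1.79) = e^(−4.117) = 0.01629; e^(−k₂τ) = e^(−0.7715) = 0.4623.
C_R = 2.30×3.85/(0.431−2.30) × (0.01629−0.4623) = (-4.738)×(-0.4460) = 2.113 mol·L⁻¹.
Y_R = C_R/C_{A0} = 2.113/3.85 = 0.549.

0.549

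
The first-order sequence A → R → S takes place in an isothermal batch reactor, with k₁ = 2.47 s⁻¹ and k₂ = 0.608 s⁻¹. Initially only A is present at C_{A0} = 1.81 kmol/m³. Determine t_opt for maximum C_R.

For first-order series the maximum of C_R occurs at t_opt = ln(k₂/k₁)/(k₂−k₁).
= ln(0.608/2.47)/(0.608−2.47) = ln(0.2462)/-1.862 = -1.402/-1.862 = 0.753 s.

0.753 s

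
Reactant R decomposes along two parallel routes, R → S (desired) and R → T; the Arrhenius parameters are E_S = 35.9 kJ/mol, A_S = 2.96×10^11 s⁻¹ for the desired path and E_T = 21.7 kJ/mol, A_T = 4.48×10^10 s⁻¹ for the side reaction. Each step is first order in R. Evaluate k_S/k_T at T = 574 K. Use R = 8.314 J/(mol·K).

Since both paths have the same order in R, the concentration cancels and S_{S/T} = k_S/k_T = (A_S/A_T)·exp[(E_T−E_S)/(RT)].
(E_T−E_S)/(RT) = (21.7−35.9)×10³/(8.314×574) = -14200/4772 = -2.976.
k_S/k_T = (2.96×10^11/4.48×10^10)·exp(-2.976) = 6.607 × 0.05102 = 0.337.

0.337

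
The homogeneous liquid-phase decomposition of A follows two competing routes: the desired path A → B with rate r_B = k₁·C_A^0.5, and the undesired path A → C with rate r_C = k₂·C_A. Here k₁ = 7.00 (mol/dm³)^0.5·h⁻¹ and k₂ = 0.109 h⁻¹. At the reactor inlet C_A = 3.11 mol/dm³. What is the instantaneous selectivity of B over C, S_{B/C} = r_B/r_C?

36.4

S_{B/C} = r_B/r_C = (k₁·C_A^0.5)/(k₂·C_A) = (k₁/k₂)·C_A^-0.5.
= (7.00×3.110^0.5) / (0.109×3.110) = 12.34/0.3390 = 36.4.
The undesired path is higher order in A, so low C_A (CSTR or dilute feed) favours B.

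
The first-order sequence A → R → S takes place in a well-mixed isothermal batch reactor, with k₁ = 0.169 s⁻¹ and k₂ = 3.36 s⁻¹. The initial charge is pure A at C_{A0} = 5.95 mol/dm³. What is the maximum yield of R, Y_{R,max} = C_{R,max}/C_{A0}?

0.0429

At the optimum, C_{R,max}/C_{A0} = (k₁/k₂)^[k₂/(k₂−k₁)].
= (0.169/3.36)^(3.36/(3.36−0.169)) = (0.05030)^(1.053) = 0.04293.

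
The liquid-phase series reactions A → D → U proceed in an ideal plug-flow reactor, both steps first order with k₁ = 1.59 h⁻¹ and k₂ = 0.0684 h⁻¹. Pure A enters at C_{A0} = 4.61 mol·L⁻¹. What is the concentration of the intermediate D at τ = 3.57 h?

3.76 mol·L⁻¹

The intermediate concentration in a first-order A→B→C sequence is C_D = k₁C_{A0}(e^(−k₁τ) − e^(−k₂τ))/(k₂−k₁).
e^(−k₁τ) = e^(−1.59×3.57) = e^(−5.676) = 0.003426; e^(−k₂τ) = e^(−0.2442) = 0.7833.
C_D = 1.59×4.61/(0.0684−1.59) × (0.003426−0.7833) = (-4.817)×(-0.7799) = 3.757 mol·L⁻¹.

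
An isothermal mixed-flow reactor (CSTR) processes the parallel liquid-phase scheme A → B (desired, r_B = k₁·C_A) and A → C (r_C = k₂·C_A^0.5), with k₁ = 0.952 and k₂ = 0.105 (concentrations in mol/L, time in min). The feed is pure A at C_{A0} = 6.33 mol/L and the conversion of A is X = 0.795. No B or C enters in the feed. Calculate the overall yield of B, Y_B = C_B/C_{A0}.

0.725

Exit C_A = C_{A0}(1−X) = 6.33×0.205 = 1.298 mol/L.
In a CSTR the entire volume is at exit conditions, so r_B = 0.952×1.298 = 1.235 and r_C = 0.105×1.298^0.5 = 0.1196.
Fraction of consumed A going to B: r_B/(r_B+r_C) = 0.9117.
C_B = 0.9117·C_{A0}·X = 0.9117×6.33×0.795 = 4.59 mol/L; Y_B = C_B/C_{A0} = 0.725.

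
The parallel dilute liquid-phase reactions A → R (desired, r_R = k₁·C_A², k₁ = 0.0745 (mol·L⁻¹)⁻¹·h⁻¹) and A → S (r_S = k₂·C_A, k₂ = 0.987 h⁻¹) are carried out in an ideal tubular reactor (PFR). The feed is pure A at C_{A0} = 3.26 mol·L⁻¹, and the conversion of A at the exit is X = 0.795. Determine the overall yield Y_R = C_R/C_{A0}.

C_A = C_{A0}(1−X) = 0.6683 mol·L⁻¹.
Along a PFR/batch, dC_S/dC_A = −r_S/(r_R+r_S) = −k₂/(k₂+k₁·C_A).
Integrating from C_{A0} to C_A: C_S = (0.987/0.0745)·ln[(0.987+0.0745·3.26)/(0.987+0.0745·0.668)] = 13.25·ln(1.230/1.037) = 2.263 mol·L⁻¹.
Then C_R = (C_{A0}−C_A) − C_S = 2.592 − 2.263 = 0.3291 mol·L⁻¹.
Y_R = C_R/C_{A0} = 0.3291/3.26 = 0.101.

0.101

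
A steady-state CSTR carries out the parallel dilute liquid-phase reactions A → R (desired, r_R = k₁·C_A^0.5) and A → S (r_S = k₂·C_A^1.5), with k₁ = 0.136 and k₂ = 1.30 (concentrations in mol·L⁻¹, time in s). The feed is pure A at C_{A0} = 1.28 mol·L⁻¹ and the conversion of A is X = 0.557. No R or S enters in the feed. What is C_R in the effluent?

Exit C_A = C_{A0}(1−X) = 1.28×0.443 = 0.5670 mol·L⁻¹.
In a CSTR the entire volume is at exit conditions, so r_R = 0.136×0.5670^0.5 = 0.1024 and r_S = 1.30×0.5670^1.5 = 0.5551.
Fraction of consumed A going to R: r_R/(r_R+r_S) = 0.1558.
C_R = 0.1558·C_{A0}·X = 0.1558×1.28×0.557 = 0.111 mol·L⁻¹.

0.111 mol·L⁻¹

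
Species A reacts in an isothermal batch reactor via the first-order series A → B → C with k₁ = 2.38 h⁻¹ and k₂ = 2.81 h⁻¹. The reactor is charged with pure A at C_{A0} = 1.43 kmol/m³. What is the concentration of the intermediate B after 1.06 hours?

For first-order series with pure A initially, C_B(t) = k₁C_{A0}/(k₂−k₁)·(e^(−k₁t) − e^(−k₂t)).
e^(−k₁t) = e^(−2.38×1.06) = e^(−2.523) = 0.08023; e^(−k₂t) = e^(−2.979) = 0.05086.
C_B = 2.38×1.43/(2.81−2.38) × (0.08023−0.05086) = 7.915×0.02937 = 0.2325 kmol/m³.

0.232 kmol/m³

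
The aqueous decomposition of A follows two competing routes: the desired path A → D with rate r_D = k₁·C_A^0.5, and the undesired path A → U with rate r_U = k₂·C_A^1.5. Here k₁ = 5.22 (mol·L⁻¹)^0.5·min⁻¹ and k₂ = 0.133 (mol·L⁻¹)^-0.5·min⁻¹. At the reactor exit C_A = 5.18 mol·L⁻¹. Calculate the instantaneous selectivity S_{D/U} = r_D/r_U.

S_{D/U} = r_D/r_U = (k₁·C_A^0.5)/(k₂·C_A^1.5) = (k₁/k₂)·C_A⁻¹.
= (5.22×5.180^0.5) / (0.133×5.180^1.5) = 11.88/1.568 = 7.58.
The undesired path is higher order in A, so low C_A (CSTR or dilute feed) favours D.

7.58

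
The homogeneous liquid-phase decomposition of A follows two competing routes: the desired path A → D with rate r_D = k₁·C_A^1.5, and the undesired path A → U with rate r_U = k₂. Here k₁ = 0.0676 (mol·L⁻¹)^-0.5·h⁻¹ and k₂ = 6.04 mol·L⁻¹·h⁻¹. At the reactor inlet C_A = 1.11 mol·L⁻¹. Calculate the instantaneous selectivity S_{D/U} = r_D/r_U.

S_{D/U} = r_D/r_U = (k₁·C_A^1.5)/(k₂) = (k₁/k₂)·C_A^1.5.
= (0.0676×1.110^1.5) / (6.04) = 0.07906/6.040 = 0.0131.

0.0131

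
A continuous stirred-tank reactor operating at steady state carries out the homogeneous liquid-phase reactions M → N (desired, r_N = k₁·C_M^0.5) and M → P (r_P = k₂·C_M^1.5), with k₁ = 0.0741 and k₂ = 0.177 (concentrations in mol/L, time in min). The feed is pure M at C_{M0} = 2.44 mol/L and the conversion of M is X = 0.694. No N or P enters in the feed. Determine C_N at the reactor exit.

Exit C_M = C_{M0}(1−X) = 2.44×0.306 = 0.7466 mol/L.
In a CSTR the entire volume is at exit conditions, so r_N = 0.0741×0.7466^0.5 = 0.06403 and r_P = 0.177×0.7466^1.5 = 0.1142.
Fraction of consumed M going to N: r_N/(r_N+r_P) = 0.3593.
C_N = 0.3593·C_{M0}·X = 0.3593×2.44×0.694 = 0.608 mol/L.

0.608 mol/L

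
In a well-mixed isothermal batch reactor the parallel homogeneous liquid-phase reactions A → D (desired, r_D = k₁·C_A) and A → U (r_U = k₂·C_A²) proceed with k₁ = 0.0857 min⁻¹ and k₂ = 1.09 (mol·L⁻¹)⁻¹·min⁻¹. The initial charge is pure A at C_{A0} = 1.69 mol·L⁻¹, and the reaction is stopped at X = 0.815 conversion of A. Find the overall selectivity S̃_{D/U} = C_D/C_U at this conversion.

0.0942

C_A = C_{A0}(1−X) = 0.3127 mol·L⁻¹.
Along a PFR/batch, dC_D/dC_A = −r_D/(r_D+r_U) = −k₁/(k₁+k₂·C_A).
Integrating from C_{A0} to C_A: C_D = (0.0857/1.09)·ln[(0.0857+1.09·1.69)/(0.0857+1.09·0.313)] = 0.07862·ln(1.928/0.4265) = 0.1186 mol·L⁻¹.
C_U = (C_{A0}−C_A)−C_D = 1.259 mol·L⁻¹; S̃_{D/U} = 0.1186/1.259 = 0.0942.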